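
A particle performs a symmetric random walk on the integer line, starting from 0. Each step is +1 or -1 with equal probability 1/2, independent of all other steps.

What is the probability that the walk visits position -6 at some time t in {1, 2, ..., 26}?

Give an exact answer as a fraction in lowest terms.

Answer: 16628809/67108864

Derivation:
Count via complement. Let g(t,s) = #length-t paths at position s with S_1..S_t all ≠ -6.
g(t,s) = g(t-1,s-1) + g(t-1,s+1) for s ≠ -6; g(t,-6) = 0.
t=0: g(0,0)=1
t=1: g(1,-1)=1 g(1,1)=1
t=2: g(2,-2)=1 g(2,0)=2 g(2,2)=1
t=3: g(3,-3)=1 g(3,-1)=3 g(3,1)=3 g(3,3)=1
t=4: g(4,-4)=1 g(4,-2)=4 g(4,0)=6 g(4,2)=4 g(4,4)=1
t=5: g(5,-5)=1 g(5,-3)=5 g(5,-1)=10 g(5,1)=10 g(5,3)=5 g(5,5)=1
t=6: g(6,-4)=6 g(6,-2)=15 g(6,0)=20 g(6,2)=15 g(6,4)=6 g(6,6)=1
t=7: g(7,-5)=6 g(7,-3)=21 g(7,-1)=35 g(7,1)=35 g(7,3)=21 g(7,5)=7 g(7,7)=1
t=8: g(8,-4)=27 g(8,-2)=56 g(8,0)=70 g(8,2)=56 g(8,4)=28 g(8,6)=8 g(8,8)=1
t=9: g(9,-5)=27 g(9,-3)=83 g(9,-1)=126 g(9,1)=126 g(9,3)=84 g(9,5)=36 g(9,7)=9 g(9,9)=1
t=10: g(10,-4)=110 g(10,-2)=209 g(10,0)=252 g(10,2)=210 g(10,4)=120 g(10,6)=45 g(10,8)=10 g(10,10)=1
t=11: g(11,-5)=110 g(11,-3)=319 g(11,-1)=461 g(11,1)=462 g(11,3)=330 g(11,5)=165 g(11,7)=55 g(11,9)=11 g(11,11)=1
t=12: g(12,-4)=429 g(12,-2)=780 g(12,0)=923 g(12,2)=792 g(12,4)=495 g(12,6)=220 g(12,8)=66 g(12,10)=12 g(12,12)=1
t=13: g(13,-5)=429 g(13,-3)=1209 g(13,-1)=1703 g(13,1)=1715 g(13,3)=1287 g(13,5)=715 g(13,7)=286 g(13,9)=78 g(13,11)=13 g(13,13)=1
t=14: g(14,-4)=1638 g(14,-2)=2912 g(14,0)=3418 g(14,2)=3002 g(14,4)=2002 g(14,6)=1001 g(14,8)=364 g(14,10)=91 g(14,12)=14 g(14,14)=1
t=15: g(15,-5)=1638 g(15,-3)=4550 g(15,-1)=6330 g(15,1)=6420 g(15,3)=5004 g(15,5)=3003 g(15,7)=1365 g(15,9)=455 g(15,11)=105 g(15,13)=15 g(15,15)=1
t=16: g(16,-4)=6188 g(16,-2)=10880 g(16,0)=12750 g(16,2)=11424 g(16,4)=8007 g(16,6)=4368 g(16,8)=1820 g(16,10)=560 g(16,12)=120 g(16,14)=16 g(16,16)=1
t=17: g(17,-5)=6188 g(17,-3)=17068 g(17,-1)=23630 g(17,1)=24174 g(17,3)=19431 g(17,5)=12375 g(17,7)=6188 g(17,9)=2380 g(17,11)=680 g(17,13)=136 g(17,15)=17 g(17,17)=1
t=18: g(18,-4)=23256 g(18,-2)=40698 g(18,0)=47804 g(18,2)=43605 g(18,4)=31806 g(18,6)=18563 g(18,8)=8568 g(18,10)=3060 g(18,12)=816 g(18,14)=153 g(18,16)=18 g(18,18)=1
t=19: g(19,-5)=23256 g(19,-3)=63954 g(19,-1)=88502 g(19,1)=91409 g(19,3)=75411 g(19,5)=50369 g(19,7)=27131 g(19,9)=11628 g(19,11)=3876 g(19,13)=969 g(19,15)=171 g(19,17)=19 g(19,19)=1
t=20: g(20,-4)=87210 g(20,-2)=152456 g(20,0)=179911 g(20,2)=166820 g(20,4)=125780 g(20,6)=77500 g(20,8)=38759 g(20,10)=15504 g(20,12)=4845 g(20,14)=1140 g(20,16)=190 g(20,18)=20 g(20,20)=1
t=21: g(21,-5)=87210 g(21,-3)=239666 g(21,-1)=332367 g(21,1)=346731 g(21,3)=292600 g(21,5)=203280 g(21,7)=116259 g(21,9)=54263 g(21,11)=20349 g(21,13)=5985 g(21,15)=1330 g(21,17)=210 g(21,19)=21 g(21,21)=1
t=22: g(22,-4)=326876 g(22,-2)=572033 g(22,0)=679098 g(22,2)=639331 g(22,4)=495880 g(22,6)=319539 g(22,8)=170522 g(22,10)=74612 g(22,12)=26334 g(22,14)=7315 g(22,16)=1540 g(22,18)=231 g(22,20)=22 g(22,22)=1
t=23: g(23,-5)=326876 g(23,-3)=898909 g(23,-1)=1251131 g(23,1)=1318429 g(23,3)=1135211 g(23,5)=815419 g(23,7)=490061 g(23,9)=245134 g(23,11)=100946 g(23,13)=33649 g(23,15)=8855 g(23,17)=1771 g(23,19)=253 g(23,21)=23 g(23,23)=1
t=24: g(24,-4)=1225785 g(24,-2)=2150040 g(24,0)=2569560 g(24,2)=2453640 g(24,4)=1950630 g(24,6)=1305480 g(24,8)=735195 g(24,10)=346080 g(24,12)=134595 g(24,14)=42504 g(24,16)=10626 g(24,18)=2024 g(24,20)=276 g(24,22)=24 g(24,24)=1
t=25: g(25,-5)=1225785 g(25,-3)=3375825 g(25,-1)=4719600 g(25,1)=5023200 g(25,3)=4404270 g(25,5)=3256110 g(25,7)=2040675 g(25,9)=1081275 g(25,11)=480675 g(25,13)=177099 g(25,15)=53130 g(25,17)=12650 g(25,19)=2300 g(25,21)=300 g(25,23)=25 g(25,25)=1
t=26: g(26,-4)=4601610 g(26,-2)=8095425 g(26,0)=9742800 g(26,2)=9427470 g(26,4)=7660380 g(26,6)=5296785 g(26,8)=3121950 g(26,10)=1561950 g(26,12)=657774 g(26,14)=230229 g(26,16)=65780 g(26,18)=14950 g(26,20)=2600 g(26,22)=325 g(26,24)=26 g(26,26)=1
Paths never hitting -6: Σ_s g(26,s) = 50480055
Paths hitting -6: 2^26 - 50480055 = 16628809
P = 16628809/67108864 = 16628809/67108864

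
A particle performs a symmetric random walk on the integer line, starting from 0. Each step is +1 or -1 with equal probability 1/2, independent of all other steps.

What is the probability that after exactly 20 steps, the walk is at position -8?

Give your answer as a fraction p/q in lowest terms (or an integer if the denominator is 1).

To reach position -8 after 20 steps: need 6 steps of +1 and 14 of -1.
Favorable paths: C(20,6) = 38760
Total paths: 2^20 = 1048576
P = 38760/1048576 = 4845/131072

Answer: 4845/131072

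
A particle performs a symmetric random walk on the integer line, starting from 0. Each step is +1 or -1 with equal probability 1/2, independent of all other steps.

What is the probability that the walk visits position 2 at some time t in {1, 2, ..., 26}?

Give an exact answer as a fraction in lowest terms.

Answer: 11762641/16777216

Derivation:
Count via complement. Let g(t,s) = #length-t paths at position s with S_1..S_t all ≠ 2.
g(t,s) = g(t-1,s-1) + g(t-1,s+1) for s ≠ 2; g(t,2) = 0.
t=0: g(0,0)=1
t=1: g(1,-1)=1 g(1,1)=1
t=2: g(2,-2)=1 g(2,0)=2
t=3: g(3,-3)=1 g(3,-1)=3 g(3,1)=2
t=4: g(4,-4)=1 g(4,-2)=4 g(4,0)=5
t=5: g(5,-5)=1 g(5,-3)=5 g(5,-1)=9 g(5,1)=5
t=6: g(6,-6)=1 g(6,-4)=6 g(6,-2)=14 g(6,0)=14
t=7: g(7,-7)=1 g(7,-5)=7 g(7,-3)=20 g(7,-1)=28 g(7,1)=14
t=8: g(8,-8)=1 g(8,-6)=8 g(8,-4)=27 g(8,-2)=48 g(8,0)=42
t=9: g(9,-9)=1 g(9,-7)=9 g(9,-5)=35 g(9,-3)=75 g(9,-1)=90 g(9,1)=42
t=10: g(10,-10)=1 g(10,-8)=10 g(10,-6)=44 g(10,-4)=110 g(10,-2)=165 g(10,0)=132
t=11: g(11,-11)=1 g(11,-9)=11 g(11,-7)=54 g(11,-5)=154 g(11,-3)=275 g(11,-1)=297 g(11,1)=132
t=12: g(12,-12)=1 g(12,-10)=12 g(12,-8)=65 g(12,-6)=208 g(12,-4)=429 g(12,-2)=572 g(12,0)=429
t=13: g(13,-13)=1 g(13,-11)=13 g(13,-9)=77 g(13,-7)=273 g(13,-5)=637 g(13,-3)=1001 g(13,-1)=1001 g(13,1)=429
t=14: g(14,-14)=1 g(14,-12)=14 g(14,-10)=90 g(14,-8)=350 g(14,-6)=910 g(14,-4)=1638 g(14,-2)=2002 g(14,0)=1430
t=15: g(15,-15)=1 g(15,-13)=15 g(15,-11)=104 g(15,-9)=440 g(15,-7)=1260 g(15,-5)=2548 g(15,-3)=3640 g(15,-1)=3432 g(15,1)=1430
t=16: g(16,-16)=1 g(16,-14)=16 g(16,-12)=119 g(16,-10)=544 g(16,-8)=1700 g(16,-6)=3808 g(16,-4)=6188 g(16,-2)=7072 g(16,0)=4862
t=17: g(17,-17)=1 g(17,-15)=17 g(17,-13)=135 g(17,-11)=663 g(17,-9)=2244 g(17,-7)=5508 g(17,-5)=9996 g(17,-3)=13260 g(17,-1)=11934 g(17,1)=4862
t=18: g(18,-18)=1 g(18,-16)=18 g(18,-14)=152 g(18,-12)=798 g(18,-10)=2907 g(18,-8)=7752 g(18,-6)=15504 g(18,-4)=23256 g(18,-2)=25194 g(18,0)=16796
t=19: g(19,-19)=1 g(19,-17)=19 g(19,-15)=170 g(19,-13)=950 g(19,-11)=3705 g(19,-9)=10659 g(19,-7)=23256 g(19,-5)=38760 g(19,-3)=48450 g(19,-1)=41990 g(19,1)=16796
t=20: g(20,-20)=1 g(20,-18)=20 g(20,-16)=189 g(20,-14)=1120 g(20,-12)=4655 g(20,-10)=14364 g(20,-8)=33915 g(20,-6)=62016 g(20,-4)=87210 g(20,-2)=90440 g(20,0)=58786
t=21: g(21,-21)=1 g(21,-19)=21 g(21,-17)=209 g(21,-15)=1309 g(21,-13)=5775 g(21,-11)=19019 g(21,-9)=48279 g(21,-7)=95931 g(21,-5)=149226 g(21,-3)=177650 g(21,-1)=149226 g(21,1)=58786
t=22: g(22,-22)=1 g(22,-20)=22 g(22,-18)=230 g(22,-16)=1518 g(22,-14)=7084 g(22,-12)=24794 g(22,-10)=67298 g(22,-8)=144210 g(22,-6)=245157 g(22,-4)=326876 g(22,-2)=326876 g(22,0)=208012
t=23: g(23,-23)=1 g(23,-21)=23 g(23,-19)=252 g(23,-17)=1748 g(23,-15)=8602 g(23,-13)=31878 g(23,-11)=92092 g(23,-9)=211508 g(23,-7)=389367 g(23,-5)=572033 g(23,-3)=653752 g(23,-1)=534888 g(23,1)=208012
t=24: g(24,-24)=1 g(24,-22)=24 g(24,-20)=275 g(24,-18)=2000 g(24,-16)=10350 g(24,-14)=40480 g(24,-12)=123970 g(24,-10)=303600 g(24,-8)=600875 g(24,-6)=961400 g(24,-4)=1225785 g(24,-2)=1188640 g(24,0)=742900
t=25: g(25,-25)=1 g(25,-23)=25 g(25,-21)=299 g(25,-19)=2275 g(25,-17)=12350 g(25,-15)=50830 g(25,-13)=164450 g(25,-11)=427570 g(25,-9)=904475 g(25,-7)=1562275 g(25,-5)=2187185 g(25,-3)=2414425 g(25,-1)=1931540 g(25,1)=742900
t=26: g(26,-26)=1 g(26,-24)=26 g(26,-22)=324 g(26,-20)=2574 g(26,-18)=14625 g(26,-16)=63180 g(26,-14)=215280 g(26,-12)=592020 g(26,-10)=1332045 g(26,-8)=2466750 g(26,-6)=3749460 g(26,-4)=4601610 g(26,-2)=4345965 g(26,0)=2674440
Paths never hitting 2: Σ_s g(26,s) = 20058300
Paths hitting 2: 2^26 - 20058300 = 47050564
P = 47050564/67108864 = 11762641/16777216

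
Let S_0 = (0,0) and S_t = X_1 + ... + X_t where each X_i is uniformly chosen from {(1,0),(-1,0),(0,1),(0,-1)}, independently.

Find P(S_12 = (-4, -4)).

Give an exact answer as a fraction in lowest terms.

Let h be the number of horizontal steps (so 12-h are vertical). To end at (-4,-4) need (h-4)/2 right-steps and ((12-h)-4)/2 up-steps.
Sum over h with 4 ≤ h ≤ 8, h ≡ 0 (mod 2), 12-h ≡ 0 (mod 2):
h=4: C(12,4)·C(4,0)·C(8,2) = 495·1·28 = 13860
h=6: C(12,6)·C(6,1)·C(6,1) = 924·6·6 = 33264
h=8: C(12,8)·C(8,2)·C(4,0) = 495·28·1 = 13860
Total favorable: 60984
Total paths: 4^12 = 16777216
P = 60984/16777216 = 7623/2097152

Answer: 7623/2097152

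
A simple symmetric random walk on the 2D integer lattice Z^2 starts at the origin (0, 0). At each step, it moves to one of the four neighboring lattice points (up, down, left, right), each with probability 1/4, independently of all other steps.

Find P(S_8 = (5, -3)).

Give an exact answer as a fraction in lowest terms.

Let h be the number of horizontal steps (so 8-h are vertical). To end at (5,-3) need (h+5)/2 right-steps and ((8-h)-3)/2 up-steps.
Sum over h with 5 ≤ h ≤ 5, h ≡ 1 (mod 2), 8-h ≡ 1 (mod 2):
h=5: C(8,5)·C(5,5)·C(3,0) = 56·1·1 = 56
Total favorable: 56
Total paths: 4^8 = 65536
P = 56/65536 = 7/8192

Answer: 7/8192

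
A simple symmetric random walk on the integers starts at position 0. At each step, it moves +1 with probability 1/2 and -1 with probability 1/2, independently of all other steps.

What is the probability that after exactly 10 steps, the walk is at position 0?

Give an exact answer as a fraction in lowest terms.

Answer: 63/256

Derivation:
To return to 0 after 10 steps: need exactly 5 steps of +1 and 5 of -1.
Favorable paths: C(10,5) = 252
Total paths: 2^10 = 1024
P = 252/1024 = 63/256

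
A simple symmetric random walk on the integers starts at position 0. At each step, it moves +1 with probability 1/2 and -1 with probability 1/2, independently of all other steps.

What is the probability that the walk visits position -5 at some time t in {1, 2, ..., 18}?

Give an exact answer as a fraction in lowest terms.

Count via complement. Let g(t,s) = #length-t paths at position s with S_1..S_t all ≠ -5.
g(t,s) = g(t-1,s-1) + g(t-1,s+1) for s ≠ -5; g(t,-5) = 0.
t=0: g(0,0)=1
t=1: g(1,-1)=1 g(1,1)=1
t=2: g(2,-2)=1 g(2,0)=2 g(2,2)=1
t=3: g(3,-3)=1 g(3,-1)=3 g(3,1)=3 g(3,3)=1
t=4: g(4,-4)=1 g(4,-2)=4 g(4,0)=6 g(4,2)=4 g(4,4)=1
t=5: g(5,-3)=5 g(5,-1)=10 g(5,1)=10 g(5,3)=5 g(5,5)=1
t=6: g(6,-4)=5 g(6,-2)=15 g(6,0)=20 g(6,2)=15 g(6,4)=6 g(6,6)=1
t=7: g(7,-3)=20 g(7,-1)=35 g(7,1)=35 g(7,3)=21 g(7,5)=7 g(7,7)=1
t=8: g(8,-4)=20 g(8,-2)=55 g(8,0)=70 g(8,2)=56 g(8,4)=28 g(8,6)=8 g(8,8)=1
t=9: g(9,-3)=75 g(9,-1)=125 g(9,1)=126 g(9,3)=84 g(9,5)=36 g(9,7)=9 g(9,9)=1
t=10: g(10,-4)=75 g(10,-2)=200 g(10,0)=251 g(10,2)=210 g(10,4)=120 g(10,6)=45 g(10,8)=10 g(10,10)=1
t=11: g(11,-3)=275 g(11,-1)=451 g(11,1)=461 g(11,3)=330 g(11,5)=165 g(11,7)=55 g(11,9)=11 g(11,11)=1
t=12: g(12,-4)=275 g(12,-2)=726 g(12,0)=912 g(12,2)=791 g(12,4)=495 g(12,6)=220 g(12,8)=66 g(12,10)=12 g(12,12)=1
t=13: g(13,-3)=1001 g(13,-1)=1638 g(13,1)=1703 g(13,3)=1286 g(13,5)=715 g(13,7)=286 g(13,9)=78 g(13,11)=13 g(13,13)=1
t=14: g(14,-4)=1001 g(14,-2)=2639 g(14,0)=3341 g(14,2)=2989 g(14,4)=2001 g(14,6)=1001 g(14,8)=364 g(14,10)=91 g(14,12)=14 g(14,14)=1
t=15: g(15,-3)=3640 g(15,-1)=5980 g(15,1)=6330 g(15,3)=4990 g(15,5)=3002 g(15,7)=1365 g(15,9)=455 g(15,11)=105 g(15,13)=15 g(15,15)=1
t=16: g(16,-4)=3640 g(16,-2)=9620 g(16,0)=12310 g(16,2)=11320 g(16,4)=7992 g(16,6)=4367 g(16,8)=1820 g(16,10)=560 g(16,12)=120 g(16,14)=16 g(16,16)=1
t=17: g(17,-3)=13260 g(17,-1)=21930 g(17,1)=23630 g(17,3)=19312 g(17,5)=12359 g(17,7)=6187 g(17,9)=2380 g(17,11)=680 g(17,13)=136 g(17,15)=17 g(17,17)=1
t=18: g(18,-4)=13260 g(18,-2)=35190 g(18,0)=45560 g(18,2)=42942 g(18,4)=31671 g(18,6)=18546 g(18,8)=8567 g(18,10)=3060 g(18,12)=816 g(18,14)=153 g(18,16)=18 g(18,18)=1
Paths never hitting -5: Σ_s g(18,s) = 199784
Paths hitting -5: 2^18 - 199784 = 62360
P = 62360/262144 = 7795/32768

Answer: 7795/32768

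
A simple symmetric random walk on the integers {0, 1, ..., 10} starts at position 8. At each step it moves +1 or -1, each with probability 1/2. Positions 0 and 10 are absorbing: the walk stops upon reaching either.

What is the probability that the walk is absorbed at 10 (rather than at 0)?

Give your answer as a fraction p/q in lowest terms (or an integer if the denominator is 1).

Answer: 4/5

Derivation:
Symmetric walk (p = 1/2): the harmonic-function argument gives P(hit 10 before 0 | start at 8) = a/N.
P = 8/10 = 4/5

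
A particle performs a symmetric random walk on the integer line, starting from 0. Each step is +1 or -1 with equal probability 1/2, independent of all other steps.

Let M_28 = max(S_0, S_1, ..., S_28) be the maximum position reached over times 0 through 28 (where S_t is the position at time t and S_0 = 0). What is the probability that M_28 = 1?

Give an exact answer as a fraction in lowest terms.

Let M_28 = max(S_0,...,S_28). Use the reflection principle: for j ≥ 1, #{paths with M_28 ≥ j} = #{S_28 ≥ j} + #{S_28 ≥ j+1}.
By reflection, #{M_28 ≥ 1} = #{S_28 ≥ 1} + #{S_28 ≥ 2} = 114159428 + 114159428 = 228318856.
#{M_28 ≥ 2} = #{S_28 ≥ 2} + #{S_28 ≥ 3} = 114159428 + 76717268 = 190876696.
#{M_28 = 1} = 228318856 - 190876696 = 37442160.
P(M_28 = 1) = 37442160/268435456 = 2340135/16777216

Answer: 2340135/16777216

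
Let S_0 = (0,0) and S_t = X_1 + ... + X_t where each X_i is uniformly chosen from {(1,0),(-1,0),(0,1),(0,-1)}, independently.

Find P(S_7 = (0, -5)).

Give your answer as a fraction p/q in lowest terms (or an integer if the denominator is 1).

Let h be the number of horizontal steps (so 7-h are vertical). To end at (0,-5) need (h+0)/2 right-steps and ((7-h)-5)/2 up-steps.
Sum over h with 0 ≤ h ≤ 2, h ≡ 0 (mod 2), 7-h ≡ 1 (mod 2):
h=0: C(7,0)·C(0,0)·C(7,1) = 1·1·7 = 7
h=2: C(7,2)·C(2,1)·C(5,0) = 21·2·1 = 42
Total favorable: 49
Total paths: 4^7 = 16384
P = 49/16384 = 49/16384

Answer: 49/16384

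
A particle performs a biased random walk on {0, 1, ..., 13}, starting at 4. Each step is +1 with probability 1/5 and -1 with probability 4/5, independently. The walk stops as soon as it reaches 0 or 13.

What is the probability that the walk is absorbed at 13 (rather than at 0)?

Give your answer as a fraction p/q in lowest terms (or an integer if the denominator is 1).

Answer: 85/22369621

Derivation:
Biased walk: p = 1/5, q = 4/5, r = q/p = 4
Gambler's ruin: P(hit 13 before 0 | start at 4) = (1 - r^a)/(1 - r^N)
r^4 = 256; r^13 = 67108864
P = (1 - 256) / (1 - 67108864) = -255 / -67108863 = 85/22369621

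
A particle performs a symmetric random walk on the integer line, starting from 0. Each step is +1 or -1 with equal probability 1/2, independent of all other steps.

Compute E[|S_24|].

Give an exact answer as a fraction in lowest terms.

S_24 takes values m ≡ 0 (mod 2) with |m| ≤ 24; P(S_24=m) = C(24,(24+m)/2)/2^24.
Total paths: 2^24 = 16777216
Distribution: P(S=-24)=1/16777216, P(S=-22)=24/16777216, P(S=-20)=276/16777216, P(S=-18)=2024/16777216, P(S=-16)=10626/16777216, P(S=-14)=42504/16777216, P(S=-12)=134596/16777216, P(S=-10)=346104/16777216, P(S=-8)=735471/16777216, P(S=-6)=1307504/16777216, P(S=-4)=1961256/16777216, P(S=-2)=2496144/16777216, P(S=0)=2704156/16777216, P(S=2)=2496144/16777216, P(S=4)=1961256/16777216, P(S=6)=1307504/16777216, P(S=8)=735471/16777216, P(S=10)=346104/16777216, P(S=12)=134596/16777216, P(S=14)=42504/16777216, P(S=16)=10626/16777216, P(S=18)=2024/16777216, P(S=20)=276/16777216, P(S=22)=24/16777216, P(S=24)=1/16777216
E[|S_24|] = Σ_m |m|·P(S_24=m) = 64899744/16777216 = 2028117/524288

Answer: 2028117/524288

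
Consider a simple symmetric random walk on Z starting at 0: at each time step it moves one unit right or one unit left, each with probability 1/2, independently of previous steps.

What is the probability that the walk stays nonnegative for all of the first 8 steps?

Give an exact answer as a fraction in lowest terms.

Let f(t,s) = #length-t paths at position s with S_1..S_t all ≥ 0.
f(t,s) = f(t-1,s-1) + f(t-1,s+1) for s ≥ 0; f(t,s) = 0 for s < 0.
t=0: f(0,0)=1
t=1: f(1,1)=1
t=2: f(2,0)=1 f(2,2)=1
t=3: f(3,1)=2 f(3,3)=1
t=4: f(4,0)=2 f(4,2)=3 f(4,4)=1
t=5: f(5,1)=5 f(5,3)=4 f(5,5)=1
t=6: f(6,0)=5 f(6,2)=9 f(6,4)=5 f(6,6)=1
t=7: f(7,1)=14 f(7,3)=14 f(7,5)=6 f(7,7)=1
t=8: f(8,0)=14 f(8,2)=28 f(8,4)=20 f(8,6)=7 f(8,8)=1
Σ_s f(8,s) = 70
P = 70/256 = 35/128

Answer: 35/128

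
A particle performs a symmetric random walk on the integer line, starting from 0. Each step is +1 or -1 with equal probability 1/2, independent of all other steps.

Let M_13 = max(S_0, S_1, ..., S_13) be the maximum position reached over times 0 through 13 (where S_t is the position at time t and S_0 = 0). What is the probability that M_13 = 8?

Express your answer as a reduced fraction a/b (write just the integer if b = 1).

Answer: 39/4096

Derivation:
Let M_13 = max(S_0,...,S_13). Use the reflection principle: for j ≥ 1, #{paths with M_13 ≥ j} = #{S_13 ≥ j} + #{S_13 ≥ j+1}.
By reflection, #{M_13 ≥ 8} = #{S_13 ≥ 8} + #{S_13 ≥ 9} = 92 + 92 = 184.
#{M_13 ≥ 9} = #{S_13 ≥ 9} + #{S_13 ≥ 10} = 92 + 14 = 106.
#{M_13 = 8} = 184 - 106 = 78.
P(M_13 = 8) = 78/8192 = 39/4096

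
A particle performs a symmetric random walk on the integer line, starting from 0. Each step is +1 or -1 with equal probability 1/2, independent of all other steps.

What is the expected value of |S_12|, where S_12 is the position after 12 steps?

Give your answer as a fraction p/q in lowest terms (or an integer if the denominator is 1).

Answer: 693/256

Derivation:
S_12 takes values m ≡ 0 (mod 2) with |m| ≤ 12; P(S_12=m) = C(12,(12+m)/2)/2^12.
Total paths: 2^12 = 4096
Distribution: P(S=-12)=1/4096, P(S=-10)=12/4096, P(S=-8)=66/4096, P(S=-6)=220/4096, P(S=-4)=495/4096, P(S=-2)=792/4096, P(S=0)=924/4096, P(S=2)=792/4096, P(S=4)=495/4096, P(S=6)=220/4096, P(S=8)=66/4096, P(S=10)=12/4096, P(S=12)=1/4096
E[|S_12|] = Σ_m |m|·P(S_12=m) = 11088/4096 = 693/256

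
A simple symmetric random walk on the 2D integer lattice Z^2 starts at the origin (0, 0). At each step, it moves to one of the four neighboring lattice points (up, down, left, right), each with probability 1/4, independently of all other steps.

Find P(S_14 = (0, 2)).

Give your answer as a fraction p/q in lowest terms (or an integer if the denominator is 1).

Answer: 9018009/268435456

Derivation:
Let h be the number of horizontal steps (so 14-h are vertical). To end at (0,2) need (h+0)/2 right-steps and ((14-h)+2)/2 up-steps.
Sum over h with 0 ≤ h ≤ 12, h ≡ 0 (mod 2), 14-h ≡ 0 (mod 2):
h=0: C(14,0)·C(0,0)·C(14,8) = 1·1·3003 = 3003
h=2: C(14,2)·C(2,1)·C(12,7) = 91·2·792 = 144144
h=4: C(14,4)·C(4,2)·C(10,6) = 1001·6·210 = 1261260
h=6: C(14,6)·C(6,3)·C(8,5) = 3003·20·56 = 3363360
h=8: C(14,8)·C(8,4)·C(6,4) = 3003·70·15 = 3153150
h=10: C(14,10)·C(10,5)·C(4,3) = 1001·252·4 = 1009008
h=12: C(14,12)·C(12,6)·C(2,2) = 91·924·1 = 84084
Total favorable: 9018009
Total paths: 4^14 = 268435456
P = 9018009/268435456 = 9018009/268435456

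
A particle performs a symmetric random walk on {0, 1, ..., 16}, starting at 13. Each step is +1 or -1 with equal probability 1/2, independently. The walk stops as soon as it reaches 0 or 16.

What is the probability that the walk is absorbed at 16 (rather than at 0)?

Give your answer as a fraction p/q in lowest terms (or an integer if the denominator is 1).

Answer: 13/16

Derivation:
Symmetric walk (p = 1/2): the harmonic-function argument gives P(hit 16 before 0 | start at 13) = a/N.
P = 13/16 = 13/16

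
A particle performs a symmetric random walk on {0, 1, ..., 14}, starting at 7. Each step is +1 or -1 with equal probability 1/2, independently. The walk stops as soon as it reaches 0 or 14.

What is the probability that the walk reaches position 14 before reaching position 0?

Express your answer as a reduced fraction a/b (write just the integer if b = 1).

Answer: 1/2

Derivation:
Symmetric walk (p = 1/2): the harmonic-function argument gives P(hit 14 before 0 | start at 7) = a/N.
P = 7/14 = 1/2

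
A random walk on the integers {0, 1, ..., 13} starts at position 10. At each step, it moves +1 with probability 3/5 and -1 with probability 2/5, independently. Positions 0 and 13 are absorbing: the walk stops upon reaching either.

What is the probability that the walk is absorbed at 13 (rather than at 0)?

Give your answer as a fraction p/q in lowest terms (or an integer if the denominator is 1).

Biased walk: p = 3/5, q = 2/5, r = q/p = 2/3
Gambler's ruin: P(hit 13 before 0 | start at 10) = (1 - r^a)/(1 - r^N)
r^10 = 1024/59049; r^13 = 8192/1594323
P = (1 - 1024/59049) / (1 - 8192/1594323) = 58025/59049 / 1586131/1594323 = 1566675/1586131

Answer: 1566675/1586131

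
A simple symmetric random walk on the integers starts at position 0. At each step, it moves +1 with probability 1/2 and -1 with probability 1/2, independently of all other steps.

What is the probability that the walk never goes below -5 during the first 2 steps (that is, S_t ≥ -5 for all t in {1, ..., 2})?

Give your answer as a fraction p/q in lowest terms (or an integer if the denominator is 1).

Let f(t,s) = #length-t paths at position s with S_1..S_t all ≥ -5.
f(t,s) = f(t-1,s-1) + f(t-1,s+1) for s ≥ -5; f(t,s) = 0 for s < -5.
t=0: f(0,0)=1
t=1: f(1,-1)=1 f(1,1)=1
t=2: f(2,-2)=1 f(2,0)=2 f(2,2)=1
Σ_s f(2,s) = 4
P = 4/4 = 1

Answer: 1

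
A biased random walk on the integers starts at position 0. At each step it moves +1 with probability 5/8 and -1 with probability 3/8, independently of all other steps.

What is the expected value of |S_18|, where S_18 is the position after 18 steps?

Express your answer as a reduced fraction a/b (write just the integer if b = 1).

S_18 takes values m ≡ 0 (mod 2) with |m| ≤ 18; P(S_18=m) = C(18,(18+m)/2) · (5/8)^((18+m)/2) · (3/8)^((18-m)/2).
Distribution: P(S=-18)=387420489/18014398509481984, P(S=-16)=5811307335/9007199254740992, P(S=-14)=164653707825/18014398509481984, P(S=-12)=91474282125/1125899906842624, P(S=-10)=2286857053125/4503599627370496, P(S=-8)=5335999790625/2251799813685248, P(S=-6)=38537776265625/4503599627370496, P(S=-4)=27526983046875/1125899906842624, P(S=-2)=504661355859375/9007199254740992, P(S=0)=467279033203125/4503599627370496, P(S=2)=1401837099609375/9007199254740992, P(S=4)=212399560546875/1125899906842624, P(S=6)=825998291015625/4503599627370496, P(S=8)=317691650390625/2251799813685248, P(S=10)=378204345703125/4503599627370496, P(S=12)=42022705078125/1125899906842624, P(S=14)=210113525390625/18014398509481984, P(S=16)=20599365234375/9007199254740992, P(S=18)=3814697265625/18014398509481984
E[|S_18|] = Σ_m |m|·P(S_18=m) = 11422678758338259/2251799813685248

Answer: 11422678758338259/2251799813685248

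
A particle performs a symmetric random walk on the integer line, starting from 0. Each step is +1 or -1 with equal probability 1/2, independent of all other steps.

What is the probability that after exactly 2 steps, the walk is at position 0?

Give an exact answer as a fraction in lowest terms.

To return to 0 after 2 steps: need exactly 1 step of +1 and 1 of -1.
Favorable paths: C(2,1) = 2
Total paths: 2^2 = 4
P = 2/4 = 1/2

Answer: 1/2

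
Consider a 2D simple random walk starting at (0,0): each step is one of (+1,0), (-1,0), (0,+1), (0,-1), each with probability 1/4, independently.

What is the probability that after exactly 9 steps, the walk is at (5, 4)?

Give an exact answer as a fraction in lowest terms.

Answer: 63/131072

Derivation:
Let h be the number of horizontal steps (so 9-h are vertical). To end at (5,4) need (h+5)/2 right-steps and ((9-h)+4)/2 up-steps.
Sum over h with 5 ≤ h ≤ 5, h ≡ 1 (mod 2), 9-h ≡ 0 (mod 2):
h=5: C(9,5)·C(5,5)·C(4,4) = 126·1·1 = 126
Total favorable: 126
Total paths: 4^9 = 262144
P = 126/262144 = 63/131072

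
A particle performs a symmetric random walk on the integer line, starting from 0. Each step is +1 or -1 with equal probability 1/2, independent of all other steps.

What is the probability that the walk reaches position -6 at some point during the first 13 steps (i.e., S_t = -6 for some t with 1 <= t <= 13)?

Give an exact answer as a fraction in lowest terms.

Answer: 189/2048

Derivation:
Count via complement. Let g(t,s) = #length-t paths at position s with S_1..S_t all ≠ -6.
g(t,s) = g(t-1,s-1) + g(t-1,s+1) for s ≠ -6; g(t,-6) = 0.
t=0: g(0,0)=1
t=1: g(1,-1)=1 g(1,1)=1
t=2: g(2,-2)=1 g(2,0)=2 g(2,2)=1
t=3: g(3,-3)=1 g(3,-1)=3 g(3,1)=3 g(3,3)=1
t=4: g(4,-4)=1 g(4,-2)=4 g(4,0)=6 g(4,2)=4 g(4,4)=1
t=5: g(5,-5)=1 g(5,-3)=5 g(5,-1)=10 g(5,1)=10 g(5,3)=5 g(5,5)=1
t=6: g(6,-4)=6 g(6,-2)=15 g(6,0)=20 g(6,2)=15 g(6,4)=6 g(6,6)=1
t=7: g(7,-5)=6 g(7,-3)=21 g(7,-1)=35 g(7,1)=35 g(7,3)=21 g(7,5)=7 g(7,7)=1
t=8: g(8,-4)=27 g(8,-2)=56 g(8,0)=70 g(8,2)=56 g(8,4)=28 g(8,6)=8 g(8,8)=1
t=9: g(9,-5)=27 g(9,-3)=83 g(9,-1)=126 g(9,1)=126 g(9,3)=84 g(9,5)=36 g(9,7)=9 g(9,9)=1
t=10: g(10,-4)=110 g(10,-2)=209 g(10,0)=252 g(10,2)=210 g(10,4)=120 g(10,6)=45 g(10,8)=10 g(10,10)=1
t=11: g(11,-5)=110 g(11,-3)=319 g(11,-1)=461 g(11,1)=462 g(11,3)=330 g(11,5)=165 g(11,7)=55 g(11,9)=11 g(11,11)=1
t=12: g(12,-4)=429 g(12,-2)=780 g(12,0)=923 g(12,2)=792 g(12,4)=495 g(12,6)=220 g(12,8)=66 g(12,10)=12 g(12,12)=1
t=13: g(13,-5)=429 g(13,-3)=1209 g(13,-1)=1703 g(13,1)=1715 g(13,3)=1287 g(13,5)=715 g(13,7)=286 g(13,9)=78 g(13,11)=13 g(13,13)=1
Paths never hitting -6: Σ_s g(13,s) = 7436
Paths hitting -6: 2^13 - 7436 = 756
P = 756/8192 = 189/2048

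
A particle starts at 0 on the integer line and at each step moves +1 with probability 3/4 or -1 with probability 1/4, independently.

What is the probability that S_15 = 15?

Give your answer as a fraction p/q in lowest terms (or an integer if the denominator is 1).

To reach position 15 after 15 steps: need 15 steps of +1 and 0 steps of -1.
Number of such sequences: C(15,15) = 1
Each has probability (3/4)^15 · (1/4)^0 = 14348907/1073741824
P = 1 · 14348907/1073741824 = 14348907/1073741824

Answer: 14348907/1073741824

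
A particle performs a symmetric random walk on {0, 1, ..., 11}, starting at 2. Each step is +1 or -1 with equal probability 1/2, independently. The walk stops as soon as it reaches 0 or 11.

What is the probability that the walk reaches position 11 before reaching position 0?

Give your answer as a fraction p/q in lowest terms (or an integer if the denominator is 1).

Answer: 2/11

Derivation:
Symmetric walk (p = 1/2): the harmonic-function argument gives P(hit 11 before 0 | start at 2) = a/N.
P = 2/11 = 2/11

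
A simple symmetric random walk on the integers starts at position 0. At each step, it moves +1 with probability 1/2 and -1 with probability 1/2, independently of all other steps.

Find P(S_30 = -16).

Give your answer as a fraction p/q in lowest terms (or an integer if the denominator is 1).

Answer: 254475/134217728

Derivation:
To reach position -16 after 30 steps: need 7 steps of +1 and 23 of -1.
Favorable paths: C(30,7) = 2035800
Total paths: 2^30 = 1073741824
P = 2035800/1073741824 = 254475/134217728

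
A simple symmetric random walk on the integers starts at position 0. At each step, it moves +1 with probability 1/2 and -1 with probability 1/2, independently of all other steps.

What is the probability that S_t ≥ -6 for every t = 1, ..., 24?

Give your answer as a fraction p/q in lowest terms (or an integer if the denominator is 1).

Let f(t,s) = #length-t paths at position s with S_1..S_t all ≥ -6.
f(t,s) = f(t-1,s-1) + f(t-1,s+1) for s ≥ -6; f(t,s) = 0 for s < -6.
t=0: f(0,0)=1
t=1: f(1,-1)=1 f(1,1)=1
t=2: f(2,-2)=1 f(2,0)=2 f(2,2)=1
t=3: f(3,-3)=1 f(3,-1)=3 f(3,1)=3 f(3,3)=1
t=4: f(4,-4)=1 f(4,-2)=4 f(4,0)=6 f(4,2)=4 f(4,4)=1
t=5: f(5,-5)=1 f(5,-3)=5 f(5,-1)=10 f(5,1)=10 f(5,3)=5 f(5,5)=1
t=6: f(6,-6)=1 f(6,-4)=6 f(6,-2)=15 f(6,0)=20 f(6,2)=15 f(6,4)=6 f(6,6)=1
t=7: f(7,-5)=7 f(7,-3)=21 f(7,-1)=35 f(7,1)=35 f(7,3)=21 f(7,5)=7 f(7,7)=1
t=8: f(8,-6)=7 f(8,-4)=28 f(8,-2)=56 f(8,0)=70 f(8,2)=56 f(8,4)=28 f(8,6)=8 f(8,8)=1
t=9: f(9,-5)=35 f(9,-3)=84 f(9,-1)=126 f(9,1)=126 f(9,3)=84 f(9,5)=36 f(9,7)=9 f(9,9)=1
t=10: f(10,-6)=35 f(10,-4)=119 f(10,-2)=210 f(10,0)=252 f(10,2)=210 f(10,4)=120 f(10,6)=45 f(10,8)=10 f(10,10)=1
t=11: f(11,-5)=154 f(11,-3)=329 f(11,-1)=462 f(11,1)=462 f(11,3)=330 f(11,5)=165 f(11,7)=55 f(11,9)=11 f(11,11)=1
t=12: f(12,-6)=154 f(12,-4)=483 f(12,-2)=791 f(12,0)=924 f(12,2)=792 f(12,4)=495 f(12,6)=220 f(12,8)=66 f(12,10)=12 f(12,12)=1
t=13: f(13,-5)=637 f(13,-3)=1274 f(13,-1)=1715 f(13,1)=1716 f(13,3)=1287 f(13,5)=715 f(13,7)=286 f(13,9)=78 f(13,11)=13 f(13,13)=1
t=14: f(14,-6)=637 f(14,-4)=1911 f(14,-2)=2989 f(14,0)=3431 f(14,2)=3003 f(14,4)=2002 f(14,6)=1001 f(14,8)=364 f(14,10)=91 f(14,12)=14 f(14,14)=1
t=15: f(15,-5)=2548 f(15,-3)=4900 f(15,-1)=6420 f(15,1)=6434 f(15,3)=5005 f(15,5)=3003 f(15,7)=1365 f(15,9)=455 f(15,11)=105 f(15,13)=15 f(15,15)=1
t=16: f(16,-6)=2548 f(16,-4)=7448 f(16,-2)=11320 f(16,0)=12854 f(16,2)=11439 f(16,4)=8008 f(16,6)=4368 f(16,8)=1820 f(16,10)=560 f(16,12)=120 f(16,14)=16 f(16,16)=1
t=17: f(17,-5)=9996 f(17,-3)=18768 f(17,-1)=24174 f(17,1)=24293 f(17,3)=19447 f(17,5)=12376 f(17,7)=6188 f(17,9)=2380 f(17,11)=680 f(17,13)=136 f(17,15)=17 f(17,17)=1
t=18: f(18,-6)=9996 f(18,-4)=28764 f(18,-2)=42942 f(18,0)=48467 f(18,2)=43740 f(18,4)=31823 f(18,6)=18564 f(18,8)=8568 f(18,10)=3060 f(18,12)=816 f(18,14)=153 f(18,16)=18 f(18,18)=1
t=19: f(19,-5)=38760 f(19,-3)=71706 f(19,-1)=91409 f(19,1)=92207 f(19,3)=75563 f(19,5)=50387 f(19,7)=27132 f(19,9)=11628 f(19,11)=3876 f(19,13)=969 f(19,15)=171 f(19,17)=19 f(19,19)=1
t=20: f(20,-6)=38760 f(20,-4)=110466 f(20,-2)=163115 f(20,0)=183616 f(20,2)=167770 f(20,4)=125950 f(20,6)=77519 f(20,8)=38760 f(20,10)=15504 f(20,12)=4845 f(20,14)=1140 f(20,16)=190 f(20,18)=20 f(20,20)=1
t=21: f(21,-5)=149226 f(21,-3)=273581 f(21,-1)=346731 f(21,1)=351386 f(21,3)=293720 f(21,5)=203469 f(21,7)=116279 f(21,9)=54264 f(21,11)=20349 f(21,13)=5985 f(21,15)=1330 f(21,17)=210 f(21,19)=21 f(21,21)=1
t=22: f(22,-6)=149226 f(22,-4)=422807 f(22,-2)=620312 f(22,0)=698117 f(22,2)=645106 f(22,4)=497189 f(22,6)=319748 f(22,8)=170543 f(22,10)=74613 f(22,12)=26334 f(22,14)=7315 f(22,16)=1540 f(22,18)=231 f(22,20)=22 f(22,22)=1
t=23: f(23,-5)=572033 f(23,-3)=1043119 f(23,-1)=1318429 f(23,1)=1343223 f(23,3)=1142295 f(23,5)=816937 f(23,7)=490291 f(23,9)=245156 f(23,11)=100947 f(23,13)=33649 f(23,15)=8855 f(23,17)=1771 f(23,19)=253 f(23,21)=23 f(23,23)=1
t=24: f(24,-6)=572033 f(24,-4)=1615152 f(24,-2)=2361548 f(24,0)=2661652 f(24,2)=2485518 f(24,4)=1959232 f(24,6)=1307228 f(24,8)=735447 f(24,10)=346103 f(24,12)=134596 f(24,14)=42504 f(24,16)=10626 f(24,18)=2024 f(24,20)=276 f(24,22)=24 f(24,24)=1
Σ_s f(24,s) = 14233964
P = 14233964/16777216 = 3558491/4194304

Answer: 3558491/4194304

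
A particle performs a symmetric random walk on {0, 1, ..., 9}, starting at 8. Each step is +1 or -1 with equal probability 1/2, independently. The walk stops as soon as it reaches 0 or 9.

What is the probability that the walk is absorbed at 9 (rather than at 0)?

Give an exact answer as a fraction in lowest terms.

Symmetric walk (p = 1/2): the harmonic-function argument gives P(hit 9 before 0 | start at 8) = a/N.
P = 8/9 = 8/9

Answer: 8/9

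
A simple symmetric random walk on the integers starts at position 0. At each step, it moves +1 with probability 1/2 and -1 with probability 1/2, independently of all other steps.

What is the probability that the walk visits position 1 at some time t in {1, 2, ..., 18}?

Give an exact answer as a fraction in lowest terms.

Answer: 53381/65536

Derivation:
Count via complement. Let g(t,s) = #length-t paths at position s with S_1..S_t all ≠ 1.
g(t,s) = g(t-1,s-1) + g(t-1,s+1) for s ≠ 1; g(t,1) = 0.
t=0: g(0,0)=1
t=1: g(1,-1)=1
t=2: g(2,-2)=1 g(2,0)=1
t=3: g(3,-3)=1 g(3,-1)=2
t=4: g(4,-4)=1 g(4,-2)=3 g(4,0)=2
t=5: g(5,-5)=1 g(5,-3)=4 g(5,-1)=5
t=6: g(6,-6)=1 g(6,-4)=5 g(6,-2)=9 g(6,0)=5
t=7: g(7,-7)=1 g(7,-5)=6 g(7,-3)=14 g(7,-1)=14
t=8: g(8,-8)=1 g(8,-6)=7 g(8,-4)=20 g(8,-2)=28 g(8,0)=14
t=9: g(9,-9)=1 g(9,-7)=8 g(9,-5)=27 g(9,-3)=48 g(9,-1)=42
t=10: g(10,-10)=1 g(10,-8)=9 g(10,-6)=35 g(10,-4)=75 g(10,-2)=90 g(10,0)=42
t=11: g(11,-11)=1 g(11,-9)=10 g(11,-7)=44 g(11,-5)=110 g(11,-3)=165 g(11,-1)=132
t=12: g(12,-12)=1 g(12,-10)=11 g(12,-8)=54 g(12,-6)=154 g(12,-4)=275 g(12,-2)=297 g(12,0)=132
t=13: g(13,-13)=1 g(13,-11)=12 g(13,-9)=65 g(13,-7)=208 g(13,-5)=429 g(13,-3)=572 g(13,-1)=429
t=14: g(14,-14)=1 g(14,-12)=13 g(14,-10)=77 g(14,-8)=273 g(14,-6)=637 g(14,-4)=1001 g(14,-2)=1001 g(14,0)=429
t=15: g(15,-15)=1 g(15,-13)=14 g(15,-11)=90 g(15,-9)=350 g(15,-7)=910 g(15,-5)=1638 g(15,-3)=2002 g(15,-1)=1430
t=16: g(16,-16)=1 g(16,-14)=15 g(16,-12)=104 g(16,-10)=440 g(16,-8)=1260 g(16,-6)=2548 g(16,-4)=3640 g(16,-2)=3432 g(16,0)=1430
t=17: g(17,-17)=1 g(17,-15)=16 g(17,-13)=119 g(17,-11)=544 g(17,-9)=1700 g(17,-7)=3808 g(17,-5)=6188 g(17,-3)=7072 g(17,-1)=4862
t=18: g(18,-18)=1 g(18,-16)=17 g(18,-14)=135 g(18,-12)=663 g(18,-10)=2244 g(18,-8)=5508 g(18,-6)=9996 g(18,-4)=13260 g(18,-2)=11934 g(18,0)=4862
Paths never hitting 1: Σ_s g(18,s) = 48620
Paths hitting 1: 2^18 - 48620 = 213524
P = 213524/262144 = 53381/65536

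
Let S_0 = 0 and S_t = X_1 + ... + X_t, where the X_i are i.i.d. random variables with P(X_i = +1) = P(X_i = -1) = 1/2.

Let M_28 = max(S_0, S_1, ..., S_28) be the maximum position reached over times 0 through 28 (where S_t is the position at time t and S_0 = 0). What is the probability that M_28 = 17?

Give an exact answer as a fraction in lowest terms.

Let M_28 = max(S_0,...,S_28). Use the reflection principle: for j ≥ 1, #{paths with M_28 ≥ j} = #{S_28 ≥ j} + #{S_28 ≥ j+1}.
By reflection, #{M_28 ≥ 17} = #{S_28 ≥ 17} + #{S_28 ≥ 18} = 122438 + 122438 = 244876.
#{M_28 ≥ 18} = #{S_28 ≥ 18} + #{S_28 ≥ 19} = 122438 + 24158 = 146596.
#{M_28 = 17} = 244876 - 146596 = 98280.
P(M_28 = 17) = 98280/268435456 = 12285/33554432

Answer: 12285/33554432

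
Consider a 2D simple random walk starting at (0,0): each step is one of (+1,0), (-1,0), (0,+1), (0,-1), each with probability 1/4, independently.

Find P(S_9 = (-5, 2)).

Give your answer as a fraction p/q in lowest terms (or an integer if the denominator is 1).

Answer: 189/65536

Derivation:
Let h be the number of horizontal steps (so 9-h are vertical). To end at (-5,2) need (h-5)/2 right-steps and ((9-h)+2)/2 up-steps.
Sum over h with 5 ≤ h ≤ 7, h ≡ 1 (mod 2), 9-h ≡ 0 (mod 2):
h=5: C(9,5)·C(5,0)·C(4,3) = 126·1·4 = 504
h=7: C(9,7)·C(7,1)·C(2,2) = 36·7·1 = 252
Total favorable: 756
Total paths: 4^9 = 262144
P = 756/262144 = 189/65536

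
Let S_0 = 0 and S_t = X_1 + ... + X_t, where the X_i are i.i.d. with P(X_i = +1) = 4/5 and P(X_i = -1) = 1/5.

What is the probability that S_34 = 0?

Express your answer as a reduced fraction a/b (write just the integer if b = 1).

Answer: 8018209917313744896/116415321826934814453125

Derivation:
To be at 0 after 34 steps: need exactly 17 steps of +1 and 17 of -1.
Number of such sequences: C(34,17) = 2333606220
Each has probability (4/5)^17 · (1/5)^17 = 17179869184/582076609134674072265625
P = 2333606220 · 17179869184/582076609134674072265625 = 8018209917313744896/116415321826934814453125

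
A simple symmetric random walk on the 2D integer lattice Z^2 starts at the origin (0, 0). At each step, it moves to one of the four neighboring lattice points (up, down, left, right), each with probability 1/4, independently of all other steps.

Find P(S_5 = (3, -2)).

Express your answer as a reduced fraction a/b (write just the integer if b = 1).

Let h be the number of horizontal steps (so 5-h are vertical). To end at (3,-2) need (h+3)/2 right-steps and ((5-h)-2)/2 up-steps.
Sum over h with 3 ≤ h ≤ 3, h ≡ 1 (mod 2), 5-h ≡ 0 (mod 2):
h=3: C(5,3)·C(3,3)·C(2,0) = 10·1·1 = 10
Total favorable: 10
Total paths: 4^5 = 1024
P = 10/1024 = 5/512

Answer: 5/512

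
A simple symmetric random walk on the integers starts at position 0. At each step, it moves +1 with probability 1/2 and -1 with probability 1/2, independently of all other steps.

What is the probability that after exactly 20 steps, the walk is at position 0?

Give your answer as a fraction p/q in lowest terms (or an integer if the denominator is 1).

To return to 0 after 20 steps: need exactly 10 steps of +1 and 10 of -1.
Favorable paths: C(20,10) = 184756
Total paths: 2^20 = 1048576
P = 184756/1048576 = 46189/262144

Answer: 46189/262144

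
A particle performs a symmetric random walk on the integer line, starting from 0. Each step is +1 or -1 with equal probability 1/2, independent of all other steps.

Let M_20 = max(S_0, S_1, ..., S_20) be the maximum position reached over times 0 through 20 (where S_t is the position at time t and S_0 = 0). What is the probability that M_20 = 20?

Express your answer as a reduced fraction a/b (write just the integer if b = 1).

Answer: 1/1048576

Derivation:
Let M_20 = max(S_0,...,S_20). Use the reflection principle: for j ≥ 1, #{paths with M_20 ≥ j} = #{S_20 ≥ j} + #{S_20 ≥ j+1}.
By reflection, #{M_20 ≥ 20} = #{S_20 ≥ 20} + #{S_20 ≥ 21} = 1 + 0 = 1.
#{M_20 ≥ 21} = #{S_20 ≥ 21} + #{S_20 ≥ 22} = 0 + 0 = 0.
#{M_20 = 20} = 1 - 0 = 1.
P(M_20 = 20) = 1/1048576 = 1/1048576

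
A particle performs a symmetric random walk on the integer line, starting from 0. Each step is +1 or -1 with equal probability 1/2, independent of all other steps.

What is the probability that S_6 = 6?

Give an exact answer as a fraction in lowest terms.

Answer: 1/64

Derivation:
To reach position 6 after 6 steps: need 6 steps of +1 and 0 of -1.
Favorable paths: C(6,6) = 1
Total paths: 2^6 = 64
P = 1/64 = 1/64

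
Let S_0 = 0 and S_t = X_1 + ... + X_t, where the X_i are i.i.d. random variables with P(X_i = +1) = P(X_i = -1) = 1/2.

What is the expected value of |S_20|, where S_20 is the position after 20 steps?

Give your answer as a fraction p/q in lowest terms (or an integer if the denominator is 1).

Answer: 230945/65536

Derivation:
S_20 takes values m ≡ 0 (mod 2) with |m| ≤ 20; P(S_20=m) = C(20,(20+m)/2)/2^20.
Total paths: 2^20 = 1048576
Distribution: P(S=-20)=1/1048576, P(S=-18)=20/1048576, P(S=-16)=190/1048576, P(S=-14)=1140/1048576, P(S=-12)=4845/1048576, P(S=-10)=15504/1048576, P(S=-8)=38760/1048576, P(S=-6)=77520/1048576, P(S=-4)=125970/1048576, P(S=-2)=167960/1048576, P(S=0)=184756/1048576, P(S=2)=167960/1048576, P(S=4)=125970/1048576, P(S=6)=77520/1048576, P(S=8)=38760/1048576, P(S=10)=15504/1048576, P(S=12)=4845/1048576, P(S=14)=1140/1048576, P(S=16)=190/1048576, P(S=18)=20/1048576, P(S=20)=1/1048576
E[|S_20|] = Σ_m |m|·P(S_20=m) = 3695120/1048576 = 230945/65536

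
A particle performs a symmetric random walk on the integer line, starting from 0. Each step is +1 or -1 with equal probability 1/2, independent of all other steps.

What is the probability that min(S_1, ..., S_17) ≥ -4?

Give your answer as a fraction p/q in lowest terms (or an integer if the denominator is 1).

Let f(t,s) = #length-t paths at position s with S_1..S_t all ≥ -4.
f(t,s) = f(t-1,s-1) + f(t-1,s+1) for s ≥ -4; f(t,s) = 0 for s < -4.
t=0: f(0,0)=1
t=1: f(1,-1)=1 f(1,1)=1
t=2: f(2,-2)=1 f(2,0)=2 f(2,2)=1
t=3: f(3,-3)=1 f(3,-1)=3 f(3,1)=3 f(3,3)=1
t=4: f(4,-4)=1 f(4,-2)=4 f(4,0)=6 f(4,2)=4 f(4,4)=1
t=5: f(5,-3)=5 f(5,-1)=10 f(5,1)=10 f(5,3)=5 f(5,5)=1
t=6: f(6,-4)=5 f(6,-2)=15 f(6,0)=20 f(6,2)=15 f(6,4)=6 f(6,6)=1
t=7: f(7,-3)=20 f(7,-1)=35 f(7,1)=35 f(7,3)=21 f(7,5)=7 f(7,7)=1
t=8: f(8,-4)=20 f(8,-2)=55 f(8,0)=70 f(8,2)=56 f(8,4)=28 f(8,6)=8 f(8,8)=1
t=9: f(9,-3)=75 f(9,-1)=125 f(9,1)=126 f(9,3)=84 f(9,5)=36 f(9,7)=9 f(9,9)=1
t=10: f(10,-4)=75 f(10,-2)=200 f(10,0)=251 f(10,2)=210 f(10,4)=120 f(10,6)=45 f(10,8)=10 f(10,10)=1
t=11: f(11,-3)=275 f(11,-1)=451 f(11,1)=461 f(11,3)=330 f(11,5)=165 f(11,7)=55 f(11,9)=11 f(11,11)=1
t=12: f(12,-4)=275 f(12,-2)=726 f(12,0)=912 f(12,2)=791 f(12,4)=495 f(12,6)=220 f(12,8)=66 f(12,10)=12 f(12,12)=1
t=13: f(13,-3)=1001 f(13,-1)=1638 f(13,1)=1703 f(13,3)=1286 f(13,5)=715 f(13,7)=286 f(13,9)=78 f(13,11)=13 f(13,13)=1
t=14: f(14,-4)=1001 f(14,-2)=2639 f(14,0)=3341 f(14,2)=2989 f(14,4)=2001 f(14,6)=1001 f(14,8)=364 f(14,10)=91 f(14,12)=14 f(14,14)=1
t=15: f(15,-3)=3640 f(15,-1)=5980 f(15,1)=6330 f(15,3)=4990 f(15,5)=3002 f(15,7)=1365 f(15,9)=455 f(15,11)=105 f(15,13)=15 f(15,15)=1
t=16: f(16,-4)=3640 f(16,-2)=9620 f(16,0)=12310 f(16,2)=11320 f(16,4)=7992 f(16,6)=4367 f(16,8)=1820 f(16,10)=560 f(16,12)=120 f(16,14)=16 f(16,16)=1
t=17: f(17,-3)=13260 f(17,-1)=21930 f(17,1)=23630 f(17,3)=19312 f(17,5)=12359 f(17,7)=6187 f(17,9)=2380 f(17,11)=680 f(17,13)=136 f(17,15)=17 f(17,17)=1
Σ_s f(17,s) = 99892
P = 99892/131072 = 24973/32768

Answer: 24973/32768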